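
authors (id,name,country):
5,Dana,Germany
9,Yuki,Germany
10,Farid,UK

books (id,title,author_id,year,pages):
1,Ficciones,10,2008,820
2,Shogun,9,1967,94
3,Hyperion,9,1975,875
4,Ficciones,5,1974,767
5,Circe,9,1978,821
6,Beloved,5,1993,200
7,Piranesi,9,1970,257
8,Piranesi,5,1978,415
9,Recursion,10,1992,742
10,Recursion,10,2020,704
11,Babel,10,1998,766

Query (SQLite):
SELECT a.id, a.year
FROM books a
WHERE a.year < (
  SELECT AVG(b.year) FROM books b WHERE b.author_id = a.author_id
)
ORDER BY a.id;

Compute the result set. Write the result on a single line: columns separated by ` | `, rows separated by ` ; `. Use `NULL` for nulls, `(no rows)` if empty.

For each books row a, compute AVG(year) over rows sharing a.author_id.
Keep row a if a.year < that per-group AVG.
  author_id=5: AVG(year) = 1981.666667
  author_id=9: AVG(year) = 1972.5
  author_id=10: AVG(year) = 2004.5

2 | 1967 ; 4 | 1974 ; 7 | 1970 ; 8 | 1978 ; 9 | 1992 ; 11 | 1998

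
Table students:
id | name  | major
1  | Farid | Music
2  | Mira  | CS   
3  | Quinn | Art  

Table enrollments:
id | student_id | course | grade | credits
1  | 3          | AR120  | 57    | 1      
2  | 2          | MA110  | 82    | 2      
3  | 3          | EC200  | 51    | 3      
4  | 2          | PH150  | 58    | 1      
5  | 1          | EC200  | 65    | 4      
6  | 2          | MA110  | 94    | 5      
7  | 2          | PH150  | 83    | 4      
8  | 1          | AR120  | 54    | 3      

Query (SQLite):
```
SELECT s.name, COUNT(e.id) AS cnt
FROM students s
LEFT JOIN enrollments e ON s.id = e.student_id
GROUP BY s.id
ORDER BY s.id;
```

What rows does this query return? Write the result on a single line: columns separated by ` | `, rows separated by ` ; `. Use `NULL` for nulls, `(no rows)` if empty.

Farid | 2 ; Mira | 4 ; Quinn | 2

LEFT JOIN keeps every students row; unmatched ones get NULL for enrollments columns.
Group by students.id and compute COUNT(e.id). COUNT(col) of an all-NULL group is 0.
  1: ids {5, 8} → COUNT(e.id)=2
  2: ids {2, 4, 6, 7} → COUNT(e.id)=4
  3: ids {1, 3} → COUNT(e.id)=2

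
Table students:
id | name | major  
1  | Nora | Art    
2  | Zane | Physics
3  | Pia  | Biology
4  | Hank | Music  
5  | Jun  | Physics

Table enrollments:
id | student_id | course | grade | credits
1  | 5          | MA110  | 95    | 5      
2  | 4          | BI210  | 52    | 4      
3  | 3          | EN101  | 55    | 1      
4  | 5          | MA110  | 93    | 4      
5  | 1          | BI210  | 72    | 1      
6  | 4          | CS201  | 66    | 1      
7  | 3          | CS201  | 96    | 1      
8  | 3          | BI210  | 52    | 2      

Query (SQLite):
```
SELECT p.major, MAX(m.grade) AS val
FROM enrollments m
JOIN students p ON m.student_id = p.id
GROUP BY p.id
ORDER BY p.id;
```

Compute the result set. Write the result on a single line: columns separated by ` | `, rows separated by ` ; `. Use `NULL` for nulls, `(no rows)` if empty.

Art | 72 ; Biology | 96 ; Music | 66 ; Physics | 95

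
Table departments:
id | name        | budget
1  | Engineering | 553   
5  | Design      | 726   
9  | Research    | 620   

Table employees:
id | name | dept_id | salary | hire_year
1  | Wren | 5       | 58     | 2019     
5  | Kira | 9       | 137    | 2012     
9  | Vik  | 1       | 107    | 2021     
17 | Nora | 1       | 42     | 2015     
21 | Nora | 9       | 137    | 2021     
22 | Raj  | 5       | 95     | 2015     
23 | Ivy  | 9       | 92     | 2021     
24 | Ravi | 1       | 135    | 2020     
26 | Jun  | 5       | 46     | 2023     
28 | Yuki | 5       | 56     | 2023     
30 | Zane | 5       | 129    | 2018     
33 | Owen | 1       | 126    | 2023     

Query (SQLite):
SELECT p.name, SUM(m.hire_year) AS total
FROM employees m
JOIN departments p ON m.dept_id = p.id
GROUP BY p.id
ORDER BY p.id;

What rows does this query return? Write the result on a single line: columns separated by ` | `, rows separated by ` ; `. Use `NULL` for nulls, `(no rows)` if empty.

Engineering | 8079 ; Design | 10098 ; Research | 6054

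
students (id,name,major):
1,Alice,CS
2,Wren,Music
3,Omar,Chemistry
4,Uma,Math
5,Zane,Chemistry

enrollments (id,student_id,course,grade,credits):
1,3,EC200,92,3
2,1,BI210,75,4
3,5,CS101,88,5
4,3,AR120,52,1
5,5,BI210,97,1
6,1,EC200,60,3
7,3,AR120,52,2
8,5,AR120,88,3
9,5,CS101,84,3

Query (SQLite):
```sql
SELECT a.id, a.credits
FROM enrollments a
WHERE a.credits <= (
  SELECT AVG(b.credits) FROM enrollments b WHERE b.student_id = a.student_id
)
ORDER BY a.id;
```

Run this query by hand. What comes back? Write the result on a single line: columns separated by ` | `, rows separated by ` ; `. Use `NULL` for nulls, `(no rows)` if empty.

4 | 1 ; 5 | 1 ; 6 | 3 ; 7 | 2 ; 8 | 3 ; 9 | 3

For each enrollments row a, compute AVG(credits) over rows sharing a.student_id.
Keep row a if a.credits <= that per-group AVG.
  student_id=1: AVG(credits) = 3.5
  student_id=3: AVG(credits) = 2.0
  student_id=5: AVG(credits) = 3.0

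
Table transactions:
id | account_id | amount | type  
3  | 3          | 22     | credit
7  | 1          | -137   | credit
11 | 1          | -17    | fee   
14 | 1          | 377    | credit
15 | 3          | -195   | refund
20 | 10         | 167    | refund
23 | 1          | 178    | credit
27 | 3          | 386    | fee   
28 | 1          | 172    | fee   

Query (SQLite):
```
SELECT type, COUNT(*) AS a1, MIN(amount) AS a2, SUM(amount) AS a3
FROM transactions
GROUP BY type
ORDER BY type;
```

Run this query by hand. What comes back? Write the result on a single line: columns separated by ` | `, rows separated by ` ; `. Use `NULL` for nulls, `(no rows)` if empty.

Group transactions by type.
Per group compute: COUNT(*), MIN(amount), SUM(amount).
  credit: ids {3, 7, 14, 23} → COUNT(*)=4, MIN(amount)=-137, SUM(amount)=440
  fee: ids {11, 27, 28} → COUNT(*)=3, MIN(amount)=-17, SUM(amount)=541
  refund: ids {15, 20} → COUNT(*)=2, MIN(amount)=-195, SUM(amount)=-28

credit | 4 | -137 | 440 ; fee | 3 | -17 | 541 ; refund | 2 | -195 | -28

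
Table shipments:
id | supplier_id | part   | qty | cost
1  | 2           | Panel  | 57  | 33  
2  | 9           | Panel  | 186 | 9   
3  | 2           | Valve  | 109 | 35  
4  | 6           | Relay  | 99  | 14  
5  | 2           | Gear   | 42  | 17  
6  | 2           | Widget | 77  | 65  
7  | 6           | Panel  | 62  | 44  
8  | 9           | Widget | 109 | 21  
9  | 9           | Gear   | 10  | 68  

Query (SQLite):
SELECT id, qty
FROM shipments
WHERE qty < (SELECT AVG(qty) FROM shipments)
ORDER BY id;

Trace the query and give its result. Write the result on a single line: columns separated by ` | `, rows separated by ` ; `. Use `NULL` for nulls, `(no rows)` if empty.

1 | 57 ; 5 | 42 ; 6 | 77 ; 7 | 62 ; 9 | 10

Scalar subquery: AVG(qty) over all shipments rows = 83.444444 (≈; comparison uses full precision).
Keep rows where qty < that value.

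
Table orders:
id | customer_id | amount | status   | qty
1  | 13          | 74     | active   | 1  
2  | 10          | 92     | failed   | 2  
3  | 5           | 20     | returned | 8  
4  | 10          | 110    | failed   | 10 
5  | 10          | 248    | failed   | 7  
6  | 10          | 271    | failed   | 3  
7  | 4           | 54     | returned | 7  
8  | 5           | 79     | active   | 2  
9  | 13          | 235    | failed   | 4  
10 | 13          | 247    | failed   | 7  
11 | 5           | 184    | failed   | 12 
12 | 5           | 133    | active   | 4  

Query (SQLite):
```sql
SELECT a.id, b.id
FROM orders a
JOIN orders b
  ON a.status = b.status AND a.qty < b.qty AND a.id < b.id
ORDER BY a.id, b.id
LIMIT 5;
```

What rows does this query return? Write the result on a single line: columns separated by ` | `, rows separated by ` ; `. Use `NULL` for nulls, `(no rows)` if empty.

Pairs (a,b) with same status, a.qty < b.qty, a.id < b.id.
status groups: active:{1,8,12} failed:{2,4,5,6,9,10,11} returned:{3,7}
Ordered by (a.id, b.id); first 5.

1 | 8 ; 1 | 12 ; 2 | 4 ; 2 | 5 ; 2 | 6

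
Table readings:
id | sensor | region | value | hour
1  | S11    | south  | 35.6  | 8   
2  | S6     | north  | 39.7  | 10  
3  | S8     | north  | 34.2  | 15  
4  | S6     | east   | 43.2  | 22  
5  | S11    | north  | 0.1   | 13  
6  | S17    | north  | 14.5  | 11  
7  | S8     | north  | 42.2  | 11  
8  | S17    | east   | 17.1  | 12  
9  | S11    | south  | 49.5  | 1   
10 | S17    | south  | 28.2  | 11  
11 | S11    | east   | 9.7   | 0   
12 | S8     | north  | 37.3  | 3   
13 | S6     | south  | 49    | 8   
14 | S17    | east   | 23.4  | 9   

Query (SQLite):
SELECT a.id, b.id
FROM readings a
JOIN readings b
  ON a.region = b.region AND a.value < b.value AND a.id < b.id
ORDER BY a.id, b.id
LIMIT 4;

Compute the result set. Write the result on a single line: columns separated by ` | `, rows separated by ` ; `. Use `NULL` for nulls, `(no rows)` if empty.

Pairs (a,b) with same region, a.value < b.value, a.id < b.id.
region groups: east:{4,8,11,14} north:{2,3,5,6,7,12} south:{1,9,10,13}
Ordered by (a.id, b.id); first 4.

1 | 9 ; 1 | 13 ; 2 | 7 ; 3 | 7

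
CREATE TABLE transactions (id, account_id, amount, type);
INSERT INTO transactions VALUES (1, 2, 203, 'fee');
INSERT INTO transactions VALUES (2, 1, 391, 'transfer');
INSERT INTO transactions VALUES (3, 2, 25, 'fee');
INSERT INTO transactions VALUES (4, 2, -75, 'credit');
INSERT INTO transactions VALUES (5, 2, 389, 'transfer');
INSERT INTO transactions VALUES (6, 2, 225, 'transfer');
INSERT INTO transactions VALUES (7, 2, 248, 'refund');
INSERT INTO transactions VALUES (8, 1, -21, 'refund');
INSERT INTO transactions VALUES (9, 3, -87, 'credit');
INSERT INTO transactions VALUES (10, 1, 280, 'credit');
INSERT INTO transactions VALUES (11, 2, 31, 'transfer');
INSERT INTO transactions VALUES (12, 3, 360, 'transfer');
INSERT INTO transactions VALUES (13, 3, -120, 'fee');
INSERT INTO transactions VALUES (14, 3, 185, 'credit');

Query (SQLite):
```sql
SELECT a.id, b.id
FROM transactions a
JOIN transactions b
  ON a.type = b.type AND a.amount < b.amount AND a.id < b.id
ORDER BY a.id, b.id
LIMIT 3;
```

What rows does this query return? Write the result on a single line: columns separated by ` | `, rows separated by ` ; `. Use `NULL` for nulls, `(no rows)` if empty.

Pairs (a,b) with same type, a.amount < b.amount, a.id < b.id.
type groups: credit:{4,9,10,14} fee:{1,3,13} refund:{7,8} transfer:{2,5,6,11,12}
Ordered by (a.id, b.id); first 3.

4 | 10 ; 4 | 14 ; 6 | 12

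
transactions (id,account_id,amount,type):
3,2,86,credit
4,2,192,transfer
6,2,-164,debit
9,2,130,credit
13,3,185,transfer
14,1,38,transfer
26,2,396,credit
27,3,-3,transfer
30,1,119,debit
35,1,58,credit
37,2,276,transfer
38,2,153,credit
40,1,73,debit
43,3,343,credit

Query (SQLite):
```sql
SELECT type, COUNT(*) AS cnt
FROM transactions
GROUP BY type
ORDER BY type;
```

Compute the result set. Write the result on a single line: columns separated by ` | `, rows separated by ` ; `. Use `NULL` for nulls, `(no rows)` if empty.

credit | 6 ; debit | 3 ; transfer | 5

Partition transactions by type; compute COUNT(*) within each group.
  credit: ids {3, 9, 26, 35, 38, 43} → COUNT(*)=6
  debit: ids {6, 30, 40} → COUNT(*)=3
  transfer: ids {4, 13, 14, 27, 37} → COUNT(*)=5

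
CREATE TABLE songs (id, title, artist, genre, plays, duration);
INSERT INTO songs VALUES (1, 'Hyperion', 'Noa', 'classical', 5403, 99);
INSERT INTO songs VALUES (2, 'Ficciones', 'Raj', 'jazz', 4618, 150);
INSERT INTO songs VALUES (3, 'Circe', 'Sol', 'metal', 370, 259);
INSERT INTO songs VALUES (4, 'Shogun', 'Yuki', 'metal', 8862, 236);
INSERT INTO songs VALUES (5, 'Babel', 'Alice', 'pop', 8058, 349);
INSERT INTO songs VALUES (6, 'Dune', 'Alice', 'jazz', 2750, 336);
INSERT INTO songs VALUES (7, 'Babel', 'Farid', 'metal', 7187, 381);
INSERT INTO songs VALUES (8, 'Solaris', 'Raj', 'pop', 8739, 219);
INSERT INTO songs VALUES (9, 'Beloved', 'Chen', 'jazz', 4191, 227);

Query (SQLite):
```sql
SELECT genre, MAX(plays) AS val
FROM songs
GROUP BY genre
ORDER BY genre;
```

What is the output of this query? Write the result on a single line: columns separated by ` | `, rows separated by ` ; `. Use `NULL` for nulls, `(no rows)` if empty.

Partition songs by genre; compute MAX(plays) within each group.
  classical: ids {1} → MAX(plays)=5403
  jazz: ids {2, 6, 9} → MAX(plays)=4618
  metal: ids {3, 4, 7} → MAX(plays)=8862
  pop: ids {5, 8} → MAX(plays)=8739

classical | 5403 ; jazz | 4618 ; metal | 8862 ; pop | 8739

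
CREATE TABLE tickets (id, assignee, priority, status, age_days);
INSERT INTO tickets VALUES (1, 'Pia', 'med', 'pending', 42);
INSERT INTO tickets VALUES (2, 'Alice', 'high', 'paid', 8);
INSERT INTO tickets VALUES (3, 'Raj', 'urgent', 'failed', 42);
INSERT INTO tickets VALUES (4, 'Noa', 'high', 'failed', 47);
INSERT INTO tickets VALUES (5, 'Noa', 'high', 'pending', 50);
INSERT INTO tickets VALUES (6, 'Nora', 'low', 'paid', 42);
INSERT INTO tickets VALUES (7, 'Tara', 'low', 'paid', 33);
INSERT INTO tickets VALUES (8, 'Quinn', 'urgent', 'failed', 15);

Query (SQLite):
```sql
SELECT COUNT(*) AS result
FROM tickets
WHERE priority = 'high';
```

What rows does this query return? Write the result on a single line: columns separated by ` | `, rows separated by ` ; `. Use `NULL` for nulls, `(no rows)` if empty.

Rows where priority='high' → age_days values: [8, 47, 50].
COUNT(*) counts rows → 3.

3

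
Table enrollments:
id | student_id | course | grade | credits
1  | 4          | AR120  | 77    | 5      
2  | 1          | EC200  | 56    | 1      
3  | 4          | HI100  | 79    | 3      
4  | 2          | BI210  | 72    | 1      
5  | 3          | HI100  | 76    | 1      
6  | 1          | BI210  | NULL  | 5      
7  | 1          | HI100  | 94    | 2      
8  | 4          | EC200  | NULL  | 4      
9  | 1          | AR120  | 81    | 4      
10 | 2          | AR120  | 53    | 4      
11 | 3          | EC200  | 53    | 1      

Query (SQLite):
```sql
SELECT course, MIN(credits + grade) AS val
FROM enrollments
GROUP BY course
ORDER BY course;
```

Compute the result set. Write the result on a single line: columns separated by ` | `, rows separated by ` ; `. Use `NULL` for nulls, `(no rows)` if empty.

AR120 | 57 ; BI210 | 73 ; EC200 | 54 ; HI100 | 77

For each row compute credits + grade.
Group by course; take MIN of the expression per group.
  AR120: ids {1, 9, 10} → MIN(credits + grade)=57
  BI210: ids {4, 6} → MIN(credits + grade)=73
  EC200: ids {2, 8, 11} → MIN(credits + grade)=54
  HI100: ids {3, 5, 7} → MIN(credits + grade)=77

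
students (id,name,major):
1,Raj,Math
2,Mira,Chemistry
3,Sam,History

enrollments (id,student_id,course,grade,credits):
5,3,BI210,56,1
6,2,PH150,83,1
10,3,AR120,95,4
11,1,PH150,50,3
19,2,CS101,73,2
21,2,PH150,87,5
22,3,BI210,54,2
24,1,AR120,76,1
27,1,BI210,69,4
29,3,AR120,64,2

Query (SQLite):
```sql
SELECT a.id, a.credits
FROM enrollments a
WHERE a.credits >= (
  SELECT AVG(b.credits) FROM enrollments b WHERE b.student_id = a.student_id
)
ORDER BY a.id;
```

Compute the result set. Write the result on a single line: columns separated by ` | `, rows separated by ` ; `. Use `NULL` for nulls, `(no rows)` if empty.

10 | 4 ; 11 | 3 ; 21 | 5 ; 27 | 4

For each enrollments row a, compute AVG(credits) over rows sharing a.student_id.
Keep row a if a.credits >= that per-group AVG.
  student_id=1: AVG(credits) = 2.666667
  student_id=2: AVG(credits) = 2.666667
  student_id=3: AVG(credits) = 2.25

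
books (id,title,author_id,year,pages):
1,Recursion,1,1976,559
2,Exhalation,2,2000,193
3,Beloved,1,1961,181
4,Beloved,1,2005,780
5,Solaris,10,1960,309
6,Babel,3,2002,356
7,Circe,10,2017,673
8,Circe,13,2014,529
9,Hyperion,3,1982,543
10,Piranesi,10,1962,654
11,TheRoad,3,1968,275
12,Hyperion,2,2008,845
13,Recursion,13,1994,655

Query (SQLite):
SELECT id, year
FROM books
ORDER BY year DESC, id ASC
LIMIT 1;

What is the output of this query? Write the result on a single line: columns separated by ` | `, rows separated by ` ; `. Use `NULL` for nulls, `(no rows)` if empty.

7 | 2017

Sort by year desc, tiebreak id asc: (2017, id=7), (2014, id=8), (2008, id=12), (2005, id=4) …. Take first 1.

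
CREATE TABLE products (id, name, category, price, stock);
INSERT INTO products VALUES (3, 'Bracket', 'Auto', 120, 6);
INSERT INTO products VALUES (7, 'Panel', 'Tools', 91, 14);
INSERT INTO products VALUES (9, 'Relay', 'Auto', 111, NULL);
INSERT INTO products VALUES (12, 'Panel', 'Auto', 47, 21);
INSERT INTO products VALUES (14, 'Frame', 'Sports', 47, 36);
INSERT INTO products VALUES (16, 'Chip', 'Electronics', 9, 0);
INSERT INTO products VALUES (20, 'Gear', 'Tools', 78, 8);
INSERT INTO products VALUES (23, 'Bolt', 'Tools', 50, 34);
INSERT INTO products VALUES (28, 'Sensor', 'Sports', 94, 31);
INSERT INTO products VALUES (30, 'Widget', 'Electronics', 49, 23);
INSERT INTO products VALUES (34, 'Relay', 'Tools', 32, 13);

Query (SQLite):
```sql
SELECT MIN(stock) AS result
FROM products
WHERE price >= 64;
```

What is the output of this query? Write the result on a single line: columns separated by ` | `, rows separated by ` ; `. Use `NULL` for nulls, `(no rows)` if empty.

6

Rows where price >= 64 → stock values: [6, 14, NULL, 8, 31].
MIN of non-NULL values = 6.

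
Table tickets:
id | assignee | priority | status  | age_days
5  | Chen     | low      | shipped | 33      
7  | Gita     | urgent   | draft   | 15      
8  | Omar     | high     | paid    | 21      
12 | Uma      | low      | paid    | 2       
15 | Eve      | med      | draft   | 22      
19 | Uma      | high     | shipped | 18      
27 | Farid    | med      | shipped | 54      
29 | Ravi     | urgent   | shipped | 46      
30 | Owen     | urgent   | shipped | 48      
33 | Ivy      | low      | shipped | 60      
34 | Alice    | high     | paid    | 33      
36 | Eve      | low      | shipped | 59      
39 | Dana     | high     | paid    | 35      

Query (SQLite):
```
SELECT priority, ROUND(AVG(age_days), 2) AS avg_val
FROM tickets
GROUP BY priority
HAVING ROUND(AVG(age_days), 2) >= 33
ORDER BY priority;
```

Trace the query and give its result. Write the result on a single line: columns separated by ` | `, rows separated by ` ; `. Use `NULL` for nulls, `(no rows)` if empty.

Partition tickets by priority; compute ROUND(AVG(age_days), 2) within each group.
HAVING: keep groups where ROUND(AVG(age_days), 2) >= 33.
  high: ids {8, 19, 34, 39} → ROUND(AVG(age_days), 2)=26.75
  low: ids {5, 12, 33, 36} → ROUND(AVG(age_days), 2)=38.5
  med: ids {15, 27} → ROUND(AVG(age_days), 2)=38
  urgent: ids {7, 29, 30} → ROUND(AVG(age_days), 2)=36.33

low | 38.5 ; med | 38 ; urgent | 36.33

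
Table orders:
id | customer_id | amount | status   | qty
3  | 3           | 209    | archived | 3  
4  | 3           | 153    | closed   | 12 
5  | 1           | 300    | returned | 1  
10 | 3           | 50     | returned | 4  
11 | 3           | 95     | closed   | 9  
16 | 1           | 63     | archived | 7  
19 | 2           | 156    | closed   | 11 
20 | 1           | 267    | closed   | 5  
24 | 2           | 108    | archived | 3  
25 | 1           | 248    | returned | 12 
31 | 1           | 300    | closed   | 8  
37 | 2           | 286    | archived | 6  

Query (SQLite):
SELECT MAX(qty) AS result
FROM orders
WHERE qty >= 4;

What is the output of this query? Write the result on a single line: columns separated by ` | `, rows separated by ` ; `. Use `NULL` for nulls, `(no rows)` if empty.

Rows where qty >= 4 → qty values: [12, 4, 9, 7, 11, 5, 12, 8, 6].
MAX of non-NULL values = 12.

12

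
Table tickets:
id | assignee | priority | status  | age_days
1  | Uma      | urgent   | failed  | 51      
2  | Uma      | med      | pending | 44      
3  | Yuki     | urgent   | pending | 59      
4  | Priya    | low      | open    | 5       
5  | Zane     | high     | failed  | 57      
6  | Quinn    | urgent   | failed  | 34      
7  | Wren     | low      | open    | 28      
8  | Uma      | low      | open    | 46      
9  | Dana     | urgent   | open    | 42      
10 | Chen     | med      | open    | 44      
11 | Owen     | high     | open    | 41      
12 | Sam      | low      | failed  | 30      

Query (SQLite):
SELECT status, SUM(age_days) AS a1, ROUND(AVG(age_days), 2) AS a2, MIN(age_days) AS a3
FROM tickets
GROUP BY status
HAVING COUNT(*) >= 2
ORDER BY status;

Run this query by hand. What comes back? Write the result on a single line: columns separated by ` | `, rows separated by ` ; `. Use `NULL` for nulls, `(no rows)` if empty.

Group tickets by status.
Per group compute: SUM(age_days), ROUND(AVG(age_days), 2), MIN(age_days).
HAVING: drop groups with fewer than 2 rows.
  failed: ids {1, 5, 6, 12} → SUM(age_days)=172, ROUND(AVG(age_days), 2)=43, MIN(age_days)=30
  open: ids {4, 7, 8, 9, 10, 11} → SUM(age_days)=206, ROUND(AVG(age_days), 2)=34.33, MIN(age_days)=5
  pending: ids {2, 3} → SUM(age_days)=103, ROUND(AVG(age_days), 2)=51.5, MIN(age_days)=44

failed | 172 | 43 | 30 ; open | 206 | 34.33 | 5 ; pending | 103 | 51.5 | 44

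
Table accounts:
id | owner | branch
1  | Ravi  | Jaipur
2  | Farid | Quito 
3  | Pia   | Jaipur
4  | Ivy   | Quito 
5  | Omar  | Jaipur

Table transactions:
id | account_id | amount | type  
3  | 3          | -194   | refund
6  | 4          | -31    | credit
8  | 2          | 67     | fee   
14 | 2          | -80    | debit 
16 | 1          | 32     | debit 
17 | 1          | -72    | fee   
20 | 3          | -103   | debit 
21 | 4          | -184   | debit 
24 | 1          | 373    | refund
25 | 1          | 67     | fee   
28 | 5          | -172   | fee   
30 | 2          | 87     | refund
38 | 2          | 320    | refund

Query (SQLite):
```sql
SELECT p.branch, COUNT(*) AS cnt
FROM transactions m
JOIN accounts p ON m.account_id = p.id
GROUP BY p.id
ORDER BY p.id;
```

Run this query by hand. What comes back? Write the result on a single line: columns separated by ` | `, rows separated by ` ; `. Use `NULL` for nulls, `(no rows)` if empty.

Jaipur | 4 ; Quito | 4 ; Jaipur | 2 ; Quito | 2 ; Jaipur | 1

Join each transactions row to its accounts via account_id.
Group joined rows by accounts.id; compute COUNT(*) per group.
  1: ids {16, 17, 24, 25} → COUNT(*)=4
  2: ids {8, 14, 30, 38} → COUNT(*)=4
  3: ids {3, 20} → COUNT(*)=2
  4: ids {6, 21} → COUNT(*)=2
  5: ids {28} → COUNT(*)=1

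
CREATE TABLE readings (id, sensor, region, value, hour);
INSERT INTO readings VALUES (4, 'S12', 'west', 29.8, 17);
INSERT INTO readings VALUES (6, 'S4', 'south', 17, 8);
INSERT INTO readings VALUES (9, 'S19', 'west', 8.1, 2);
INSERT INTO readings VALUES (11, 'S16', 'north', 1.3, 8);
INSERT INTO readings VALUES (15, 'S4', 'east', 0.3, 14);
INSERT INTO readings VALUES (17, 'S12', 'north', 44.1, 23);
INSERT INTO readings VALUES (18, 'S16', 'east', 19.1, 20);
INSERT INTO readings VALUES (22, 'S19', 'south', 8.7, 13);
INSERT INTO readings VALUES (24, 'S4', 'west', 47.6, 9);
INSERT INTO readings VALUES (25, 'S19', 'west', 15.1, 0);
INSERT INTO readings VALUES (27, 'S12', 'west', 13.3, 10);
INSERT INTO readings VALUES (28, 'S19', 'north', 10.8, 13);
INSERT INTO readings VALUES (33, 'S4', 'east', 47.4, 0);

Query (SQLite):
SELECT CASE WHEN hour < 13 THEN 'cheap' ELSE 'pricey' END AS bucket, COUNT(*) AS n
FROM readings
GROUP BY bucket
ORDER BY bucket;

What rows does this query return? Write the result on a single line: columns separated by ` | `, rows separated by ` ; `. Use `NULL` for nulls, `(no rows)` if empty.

Bucket rows by hour < 13 → 'cheap' else 'pricey'; count each bucket.

cheap | 7 ; pricey | 6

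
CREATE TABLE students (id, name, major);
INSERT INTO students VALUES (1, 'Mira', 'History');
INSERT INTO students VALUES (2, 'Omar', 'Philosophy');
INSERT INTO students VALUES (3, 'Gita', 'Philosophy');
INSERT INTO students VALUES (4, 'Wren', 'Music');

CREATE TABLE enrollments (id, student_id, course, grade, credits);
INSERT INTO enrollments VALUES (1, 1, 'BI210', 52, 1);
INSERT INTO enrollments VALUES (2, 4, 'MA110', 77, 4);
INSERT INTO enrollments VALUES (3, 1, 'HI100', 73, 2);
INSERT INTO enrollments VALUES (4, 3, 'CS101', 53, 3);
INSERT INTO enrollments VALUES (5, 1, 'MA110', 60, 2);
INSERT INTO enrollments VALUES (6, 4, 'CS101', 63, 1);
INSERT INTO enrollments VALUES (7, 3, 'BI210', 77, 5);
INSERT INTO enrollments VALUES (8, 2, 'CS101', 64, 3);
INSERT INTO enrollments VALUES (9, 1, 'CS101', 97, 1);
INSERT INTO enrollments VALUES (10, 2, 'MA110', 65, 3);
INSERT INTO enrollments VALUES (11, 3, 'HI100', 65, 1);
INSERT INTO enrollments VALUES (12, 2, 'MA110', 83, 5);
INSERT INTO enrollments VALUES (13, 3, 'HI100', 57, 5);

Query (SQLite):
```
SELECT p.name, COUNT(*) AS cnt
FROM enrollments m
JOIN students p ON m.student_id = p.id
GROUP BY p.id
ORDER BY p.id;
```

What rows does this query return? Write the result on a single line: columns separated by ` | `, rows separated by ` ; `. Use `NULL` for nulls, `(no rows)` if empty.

Join each enrollments row to its students via student_id.
Group joined rows by students.id; compute COUNT(*) per group.
  1: ids {1, 3, 5, 9} → COUNT(*)=4
  2: ids {8, 10, 12} → COUNT(*)=3
  3: ids {4, 7, 11, 13} → COUNT(*)=4
  4: ids {2, 6} → COUNT(*)=2

Mira | 4 ; Omar | 3 ; Gita | 4 ; Wren | 2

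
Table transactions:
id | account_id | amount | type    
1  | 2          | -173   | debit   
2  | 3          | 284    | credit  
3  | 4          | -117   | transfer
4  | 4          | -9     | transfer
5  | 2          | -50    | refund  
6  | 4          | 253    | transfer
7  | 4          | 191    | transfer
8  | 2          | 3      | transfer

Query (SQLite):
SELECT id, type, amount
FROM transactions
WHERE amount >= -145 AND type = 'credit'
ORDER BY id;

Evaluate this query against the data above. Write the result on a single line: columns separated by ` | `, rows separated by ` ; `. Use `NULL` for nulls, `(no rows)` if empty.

amount >= -145: ids {2, 3, 4, 5, 6, 7, 8}
type = 'credit': ids {2}
Combine with AND.

2 | credit | 284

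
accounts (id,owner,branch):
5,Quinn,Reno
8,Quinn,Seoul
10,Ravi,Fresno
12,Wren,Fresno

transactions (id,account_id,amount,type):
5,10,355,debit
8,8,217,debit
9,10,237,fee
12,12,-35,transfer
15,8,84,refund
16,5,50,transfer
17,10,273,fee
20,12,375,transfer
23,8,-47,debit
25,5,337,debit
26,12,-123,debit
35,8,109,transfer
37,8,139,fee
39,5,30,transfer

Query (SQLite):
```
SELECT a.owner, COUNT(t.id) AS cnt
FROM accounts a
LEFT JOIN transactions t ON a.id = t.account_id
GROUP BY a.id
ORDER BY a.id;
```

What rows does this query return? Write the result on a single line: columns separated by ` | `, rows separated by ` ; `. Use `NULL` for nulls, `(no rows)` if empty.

Quinn | 3 ; Quinn | 5 ; Ravi | 3 ; Wren | 3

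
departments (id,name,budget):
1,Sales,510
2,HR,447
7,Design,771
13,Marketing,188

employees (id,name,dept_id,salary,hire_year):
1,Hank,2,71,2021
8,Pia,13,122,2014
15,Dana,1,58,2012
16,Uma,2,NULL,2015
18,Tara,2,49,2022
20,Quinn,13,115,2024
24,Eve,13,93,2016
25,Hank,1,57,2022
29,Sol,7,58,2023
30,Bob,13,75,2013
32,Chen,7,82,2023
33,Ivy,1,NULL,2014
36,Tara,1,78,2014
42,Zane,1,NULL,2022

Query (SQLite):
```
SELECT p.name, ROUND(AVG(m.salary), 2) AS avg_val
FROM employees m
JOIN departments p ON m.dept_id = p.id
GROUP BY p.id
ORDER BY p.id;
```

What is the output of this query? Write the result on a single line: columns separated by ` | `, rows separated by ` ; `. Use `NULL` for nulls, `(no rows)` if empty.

Sales | 64.33 ; HR | 60 ; Design | 70 ; Marketing | 101.25

Join each employees row to its departments via dept_id.
Group joined rows by departments.id; compute ROUND(AVG(m.salary), 2) per group.
  1: ids {15, 25, 33, 36, 42} → ROUND(AVG(m.salary), 2)=64.33
  2: ids {1, 16, 18} → ROUND(AVG(m.salary), 2)=60
  7: ids {29, 32} → ROUND(AVG(m.salary), 2)=70
  13: ids {8, 20, 24, 30} → ROUND(AVG(m.salary), 2)=101.25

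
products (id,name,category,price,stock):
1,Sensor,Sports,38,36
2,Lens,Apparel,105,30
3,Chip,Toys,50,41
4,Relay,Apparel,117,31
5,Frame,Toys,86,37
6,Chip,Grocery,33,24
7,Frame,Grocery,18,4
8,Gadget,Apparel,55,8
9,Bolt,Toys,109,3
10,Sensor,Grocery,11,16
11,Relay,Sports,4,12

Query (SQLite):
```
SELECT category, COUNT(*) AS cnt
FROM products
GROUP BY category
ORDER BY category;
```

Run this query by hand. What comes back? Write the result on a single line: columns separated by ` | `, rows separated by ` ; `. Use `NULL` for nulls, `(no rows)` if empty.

Apparel | 3 ; Grocery | 3 ; Sports | 2 ; Toys | 3

Partition products by category; compute COUNT(*) within each group.
  Apparel: ids {2, 4, 8} → COUNT(*)=3
  Grocery: ids {6, 7, 10} → COUNT(*)=3
  Sports: ids {1, 11} → COUNT(*)=2
  Toys: ids {3, 5, 9} → COUNT(*)=3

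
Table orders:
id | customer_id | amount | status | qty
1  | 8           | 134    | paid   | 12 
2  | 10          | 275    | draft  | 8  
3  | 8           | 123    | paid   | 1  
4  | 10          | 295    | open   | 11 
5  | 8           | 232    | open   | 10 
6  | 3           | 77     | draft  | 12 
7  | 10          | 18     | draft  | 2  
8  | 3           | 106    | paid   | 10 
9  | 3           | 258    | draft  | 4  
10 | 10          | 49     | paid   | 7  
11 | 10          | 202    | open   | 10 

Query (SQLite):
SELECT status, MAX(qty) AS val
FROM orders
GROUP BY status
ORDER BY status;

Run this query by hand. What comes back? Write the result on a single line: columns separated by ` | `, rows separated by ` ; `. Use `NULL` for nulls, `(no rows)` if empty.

Partition orders by status; compute MAX(qty) within each group.
  draft: ids {2, 6, 7, 9} → MAX(qty)=12
  open: ids {4, 5, 11} → MAX(qty)=11
  paid: ids {1, 3, 8, 10} → MAX(qty)=12

draft | 12 ; open | 11 ; paid | 12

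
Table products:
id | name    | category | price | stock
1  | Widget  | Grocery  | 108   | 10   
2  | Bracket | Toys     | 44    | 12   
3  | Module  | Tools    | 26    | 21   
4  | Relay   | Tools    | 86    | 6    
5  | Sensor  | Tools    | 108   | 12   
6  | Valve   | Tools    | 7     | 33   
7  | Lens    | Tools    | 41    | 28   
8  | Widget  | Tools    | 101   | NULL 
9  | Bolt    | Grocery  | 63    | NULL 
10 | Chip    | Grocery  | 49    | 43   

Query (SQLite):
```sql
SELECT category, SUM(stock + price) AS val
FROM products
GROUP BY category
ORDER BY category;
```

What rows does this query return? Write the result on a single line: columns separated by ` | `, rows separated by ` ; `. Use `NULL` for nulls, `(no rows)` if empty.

Grocery | 210 ; Tools | 368 ; Toys | 56

For each row compute stock + price.
Group by category; take SUM of the expression per group.
  Grocery: ids {1, 9, 10} → SUM(stock + price)=210
  Tools: ids {3, 4, 5, 6, 7, 8} → SUM(stock + price)=368
  Toys: ids {2} → SUM(stock + price)=56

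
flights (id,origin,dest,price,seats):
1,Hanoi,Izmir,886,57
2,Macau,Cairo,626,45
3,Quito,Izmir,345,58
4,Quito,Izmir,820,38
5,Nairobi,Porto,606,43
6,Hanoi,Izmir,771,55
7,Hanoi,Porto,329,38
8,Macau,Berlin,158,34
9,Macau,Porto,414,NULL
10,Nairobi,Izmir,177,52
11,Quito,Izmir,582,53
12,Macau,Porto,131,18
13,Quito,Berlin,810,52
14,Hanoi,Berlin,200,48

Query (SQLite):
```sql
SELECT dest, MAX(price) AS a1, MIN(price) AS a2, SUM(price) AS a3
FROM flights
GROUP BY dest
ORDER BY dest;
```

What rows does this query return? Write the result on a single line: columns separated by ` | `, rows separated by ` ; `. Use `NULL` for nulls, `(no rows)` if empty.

Berlin | 810 | 158 | 1168 ; Cairo | 626 | 626 | 626 ; Izmir | 886 | 177 | 3581 ; Porto | 606 | 131 | 1480

Group flights by dest.
Per group compute: MAX(price), MIN(price), SUM(price).
  Berlin: ids {8, 13, 14} → MAX(price)=810, MIN(price)=158, SUM(price)=1168
  Cairo: ids {2} → MAX(price)=626, MIN(price)=626, SUM(price)=626
  Izmir: ids {1, 3, 4, 6, 10, 11} → MAX(price)=886, MIN(price)=177, SUM(price)=3581
  Porto: ids {5, 7, 9, 12} → MAX(price)=606, MIN(price)=131, SUM(price)=1480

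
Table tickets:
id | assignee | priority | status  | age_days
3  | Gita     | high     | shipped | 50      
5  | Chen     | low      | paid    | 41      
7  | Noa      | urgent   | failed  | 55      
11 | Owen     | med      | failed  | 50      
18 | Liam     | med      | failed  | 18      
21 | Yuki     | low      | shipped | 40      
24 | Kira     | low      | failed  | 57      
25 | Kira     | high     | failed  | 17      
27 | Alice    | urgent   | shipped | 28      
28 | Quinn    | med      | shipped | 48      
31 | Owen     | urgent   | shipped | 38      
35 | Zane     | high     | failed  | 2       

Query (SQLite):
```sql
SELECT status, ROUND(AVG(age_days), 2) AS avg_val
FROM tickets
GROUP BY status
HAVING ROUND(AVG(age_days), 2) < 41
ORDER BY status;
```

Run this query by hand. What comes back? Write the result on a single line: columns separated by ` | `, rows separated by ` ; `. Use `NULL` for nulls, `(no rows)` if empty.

failed | 33.17 ; shipped | 40.8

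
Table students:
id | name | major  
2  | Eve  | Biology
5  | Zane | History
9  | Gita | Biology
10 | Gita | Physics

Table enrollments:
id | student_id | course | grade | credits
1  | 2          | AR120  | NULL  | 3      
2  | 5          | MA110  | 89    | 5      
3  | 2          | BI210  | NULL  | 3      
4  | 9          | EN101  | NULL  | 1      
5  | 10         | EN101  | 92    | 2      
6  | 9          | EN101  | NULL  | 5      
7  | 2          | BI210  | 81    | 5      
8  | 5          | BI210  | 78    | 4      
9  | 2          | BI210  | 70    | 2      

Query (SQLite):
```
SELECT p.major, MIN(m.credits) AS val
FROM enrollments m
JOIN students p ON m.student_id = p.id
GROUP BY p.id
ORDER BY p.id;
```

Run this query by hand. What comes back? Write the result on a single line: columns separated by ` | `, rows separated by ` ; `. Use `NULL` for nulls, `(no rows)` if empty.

Join each enrollments row to its students via student_id.
Group joined rows by students.id; compute MIN(m.credits) per group.
  2: ids {1, 3, 7, 9} → MIN(m.credits)=2
  5: ids {2, 8} → MIN(m.credits)=4
  9: ids {4, 6} → MIN(m.credits)=1
  10: ids {5} → MIN(m.credits)=2

Biology | 2 ; History | 4 ; Biology | 1 ; Physics | 2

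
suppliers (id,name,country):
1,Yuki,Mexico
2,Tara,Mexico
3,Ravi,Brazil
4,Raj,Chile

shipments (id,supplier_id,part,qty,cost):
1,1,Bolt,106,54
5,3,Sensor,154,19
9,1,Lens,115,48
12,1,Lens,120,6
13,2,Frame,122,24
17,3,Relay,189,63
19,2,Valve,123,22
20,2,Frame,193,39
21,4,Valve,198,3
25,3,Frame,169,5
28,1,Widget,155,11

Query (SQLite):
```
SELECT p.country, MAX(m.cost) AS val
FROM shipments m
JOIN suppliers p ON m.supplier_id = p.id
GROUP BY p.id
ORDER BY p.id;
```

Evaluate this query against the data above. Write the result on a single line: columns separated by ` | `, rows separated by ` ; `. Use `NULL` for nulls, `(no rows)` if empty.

Mexico | 54 ; Mexico | 39 ; Brazil | 63 ; Chile | 3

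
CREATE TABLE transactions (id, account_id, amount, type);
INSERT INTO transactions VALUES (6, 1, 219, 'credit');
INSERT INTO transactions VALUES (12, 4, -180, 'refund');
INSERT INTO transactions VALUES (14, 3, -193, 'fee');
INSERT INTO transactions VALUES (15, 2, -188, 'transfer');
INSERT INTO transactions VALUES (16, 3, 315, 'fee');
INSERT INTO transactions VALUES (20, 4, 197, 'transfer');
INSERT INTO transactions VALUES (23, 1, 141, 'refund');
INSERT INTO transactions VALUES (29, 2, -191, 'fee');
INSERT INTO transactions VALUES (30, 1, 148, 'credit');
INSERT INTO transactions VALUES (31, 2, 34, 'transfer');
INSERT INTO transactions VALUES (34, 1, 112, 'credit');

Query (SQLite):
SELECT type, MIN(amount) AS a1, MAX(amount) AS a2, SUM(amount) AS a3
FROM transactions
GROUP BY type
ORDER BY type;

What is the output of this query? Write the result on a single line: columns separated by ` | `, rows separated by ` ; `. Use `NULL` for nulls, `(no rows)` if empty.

credit | 112 | 219 | 479 ; fee | -193 | 315 | -69 ; refund | -180 | 141 | -39 ; transfer | -188 | 197 | 43

Group transactions by type.
Per group compute: MIN(amount), MAX(amount), SUM(amount).
  credit: ids {6, 30, 34} → MIN(amount)=112, MAX(amount)=219, SUM(amount)=479
  fee: ids {14, 16, 29} → MIN(amount)=-193, MAX(amount)=315, SUM(amount)=-69
  refund: ids {12, 23} → MIN(amount)=-180, MAX(amount)=141, SUM(amount)=-39
  transfer: ids {15, 20, 31} → MIN(amount)=-188, MAX(amount)=197, SUM(amount)=43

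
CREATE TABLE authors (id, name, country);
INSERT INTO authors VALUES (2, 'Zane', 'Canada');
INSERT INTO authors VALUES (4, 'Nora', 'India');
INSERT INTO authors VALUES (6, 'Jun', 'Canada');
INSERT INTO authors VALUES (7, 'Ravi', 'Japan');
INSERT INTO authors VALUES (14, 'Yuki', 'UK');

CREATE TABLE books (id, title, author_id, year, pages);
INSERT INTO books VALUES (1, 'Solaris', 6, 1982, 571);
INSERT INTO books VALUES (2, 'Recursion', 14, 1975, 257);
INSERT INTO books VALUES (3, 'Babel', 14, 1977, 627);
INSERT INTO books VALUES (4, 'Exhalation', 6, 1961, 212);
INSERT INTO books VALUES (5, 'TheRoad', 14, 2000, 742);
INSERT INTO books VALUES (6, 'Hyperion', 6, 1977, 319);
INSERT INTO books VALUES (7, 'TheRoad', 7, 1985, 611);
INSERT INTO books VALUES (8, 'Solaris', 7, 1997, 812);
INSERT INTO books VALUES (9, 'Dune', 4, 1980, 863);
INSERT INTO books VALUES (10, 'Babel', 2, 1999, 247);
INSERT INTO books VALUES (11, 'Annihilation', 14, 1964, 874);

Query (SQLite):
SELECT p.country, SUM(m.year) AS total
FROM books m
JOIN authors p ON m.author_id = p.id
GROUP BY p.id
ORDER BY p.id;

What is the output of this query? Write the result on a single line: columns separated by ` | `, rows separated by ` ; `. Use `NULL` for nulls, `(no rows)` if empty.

Join each books row to its authors via author_id.
Group joined rows by authors.id; compute SUM(m.year) per group.
  2: ids {10} → SUM(m.year)=1999
  4: ids {9} → SUM(m.year)=1980
  6: ids {1, 4, 6} → SUM(m.year)=5920
  7: ids {7, 8} → SUM(m.year)=3982
  14: ids {2, 3, 5, 11} → SUM(m.year)=7916

Canada | 1999 ; India | 1980 ; Canada | 5920 ; Japan | 3982 ; UK | 7916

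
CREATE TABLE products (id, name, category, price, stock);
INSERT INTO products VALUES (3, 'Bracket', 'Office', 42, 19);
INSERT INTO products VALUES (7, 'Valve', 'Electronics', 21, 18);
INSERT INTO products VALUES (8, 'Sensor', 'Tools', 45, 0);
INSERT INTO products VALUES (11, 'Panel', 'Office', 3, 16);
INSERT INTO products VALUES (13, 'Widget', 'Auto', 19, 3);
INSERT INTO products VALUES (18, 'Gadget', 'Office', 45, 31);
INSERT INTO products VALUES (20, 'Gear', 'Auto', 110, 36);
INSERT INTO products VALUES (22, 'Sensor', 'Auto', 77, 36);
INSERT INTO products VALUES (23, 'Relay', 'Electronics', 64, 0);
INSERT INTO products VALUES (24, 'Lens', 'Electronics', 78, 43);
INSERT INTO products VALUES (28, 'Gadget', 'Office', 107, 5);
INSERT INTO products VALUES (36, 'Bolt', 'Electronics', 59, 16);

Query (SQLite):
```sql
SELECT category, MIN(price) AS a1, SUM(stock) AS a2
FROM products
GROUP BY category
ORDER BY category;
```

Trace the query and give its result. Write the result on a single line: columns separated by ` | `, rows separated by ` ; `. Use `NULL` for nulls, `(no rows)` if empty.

Group products by category.
Per group compute: MIN(price), SUM(stock).
  Auto: ids {13, 20, 22} → MIN(price)=19, SUM(stock)=75
  Electronics: ids {7, 23, 24, 36} → MIN(price)=21, SUM(stock)=77
  Office: ids {3, 11, 18, 28} → MIN(price)=3, SUM(stock)=71
  Tools: ids {8} → MIN(price)=45, SUM(stock)=0

Auto | 19 | 75 ; Electronics | 21 | 77 ; Office | 3 | 71 ; Tools | 45 | 0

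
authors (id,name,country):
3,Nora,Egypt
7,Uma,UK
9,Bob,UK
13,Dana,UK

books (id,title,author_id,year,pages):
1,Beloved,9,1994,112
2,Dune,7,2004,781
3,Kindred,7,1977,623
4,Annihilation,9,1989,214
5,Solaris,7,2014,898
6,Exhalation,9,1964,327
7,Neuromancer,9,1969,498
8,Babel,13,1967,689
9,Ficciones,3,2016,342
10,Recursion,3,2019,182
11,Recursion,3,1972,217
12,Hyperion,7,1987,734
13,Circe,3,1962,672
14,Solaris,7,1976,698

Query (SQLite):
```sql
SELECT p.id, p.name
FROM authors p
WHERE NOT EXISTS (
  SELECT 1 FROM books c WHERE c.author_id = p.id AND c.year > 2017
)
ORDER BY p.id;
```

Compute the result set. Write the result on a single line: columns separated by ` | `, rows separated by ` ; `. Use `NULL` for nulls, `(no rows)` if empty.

For each authors row, check whether any books with matching author_id has year > 2017.
Keep rows where that is false.

7 | Uma ; 9 | Bob ; 13 | Dana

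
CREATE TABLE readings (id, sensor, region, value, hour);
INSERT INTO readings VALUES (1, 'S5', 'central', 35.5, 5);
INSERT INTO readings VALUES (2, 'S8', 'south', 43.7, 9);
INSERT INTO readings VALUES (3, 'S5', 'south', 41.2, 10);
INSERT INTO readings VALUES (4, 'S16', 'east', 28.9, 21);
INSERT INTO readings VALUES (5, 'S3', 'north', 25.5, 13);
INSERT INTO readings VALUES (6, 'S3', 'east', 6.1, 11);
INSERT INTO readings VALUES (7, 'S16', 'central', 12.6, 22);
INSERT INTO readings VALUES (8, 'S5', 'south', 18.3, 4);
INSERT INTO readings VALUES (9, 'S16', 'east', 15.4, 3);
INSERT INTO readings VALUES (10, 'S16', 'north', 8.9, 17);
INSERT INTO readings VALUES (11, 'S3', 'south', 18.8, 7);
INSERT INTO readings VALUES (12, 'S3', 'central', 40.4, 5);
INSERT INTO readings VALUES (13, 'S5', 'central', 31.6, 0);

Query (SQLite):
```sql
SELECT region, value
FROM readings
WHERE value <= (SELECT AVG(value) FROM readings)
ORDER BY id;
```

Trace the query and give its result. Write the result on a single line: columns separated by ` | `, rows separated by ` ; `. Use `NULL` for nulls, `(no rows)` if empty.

Scalar subquery: AVG(value) over all readings rows = 25.146154 (≈; comparison uses full precision).
Keep rows where value <= that value.

east | 6.1 ; central | 12.6 ; south | 18.3 ; east | 15.4 ; north | 8.9 ; south | 18.8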